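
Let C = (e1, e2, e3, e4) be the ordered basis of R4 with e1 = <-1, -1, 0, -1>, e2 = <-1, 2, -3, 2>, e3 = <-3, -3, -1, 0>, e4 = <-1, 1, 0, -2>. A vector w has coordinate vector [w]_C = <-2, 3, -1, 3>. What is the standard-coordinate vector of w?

The coordinates say w = -2e1 + 3e2 - e3 + 3e4; adding the scaled basis vectors gives <-1, 14, -8, 2>.

<-1, 14, -8, 2>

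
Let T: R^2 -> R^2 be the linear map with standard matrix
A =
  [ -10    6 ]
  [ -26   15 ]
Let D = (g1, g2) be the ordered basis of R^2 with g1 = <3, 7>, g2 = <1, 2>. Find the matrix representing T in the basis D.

With P the matrix whose columns are g1, g2, [T]_D = P^(-1) A P.
Column by column: T(g1) = A g1 = <12, 27>; its D-coordinates <3, 3> give column 1.
Continuing for each basis vector yields [T]_D = [[3, 0], [3, 2]].

[[3, 0], [3, 2]]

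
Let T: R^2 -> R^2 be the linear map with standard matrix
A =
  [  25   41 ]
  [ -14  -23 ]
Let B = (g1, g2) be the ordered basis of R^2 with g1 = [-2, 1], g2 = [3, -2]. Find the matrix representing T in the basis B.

[[3, 2], [-1, -1]]

The j-th column of [T]_B is [T(gj)]_B.
T(g1) = A g1 = [-9, 5] = 3g1 - g2, so column 1 is [3, -1].
Repeating for g2 and assembling the columns gives [[3, 2], [-1, -1]].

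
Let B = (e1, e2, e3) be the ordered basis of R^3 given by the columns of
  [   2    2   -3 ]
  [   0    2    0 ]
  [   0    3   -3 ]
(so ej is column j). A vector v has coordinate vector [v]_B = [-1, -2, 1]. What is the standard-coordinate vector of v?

The coordinates say v = -e1 - 2e2 + e3; adding the scaled basis vectors gives [-9, -4, -9].

[-9, -4, -9]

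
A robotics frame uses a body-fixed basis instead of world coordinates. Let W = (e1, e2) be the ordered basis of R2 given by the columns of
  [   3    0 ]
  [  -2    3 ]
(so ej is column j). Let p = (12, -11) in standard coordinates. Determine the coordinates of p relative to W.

(4, -1)

Write p = c_1 e1 + c_2 e2 and solve for the c_i.
System: 3c_1 + 0c_2 = 12, -2c_1 + 3c_2 = -11; solving gives c_1 = 4, c_2 = -1.
Check: 4e1 - e2 = (12, -11).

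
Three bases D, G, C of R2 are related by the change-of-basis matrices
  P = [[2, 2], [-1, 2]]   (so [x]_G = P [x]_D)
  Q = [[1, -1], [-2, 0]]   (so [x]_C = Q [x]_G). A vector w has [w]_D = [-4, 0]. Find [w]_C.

Apply P to get G-coordinates [-8, 4], then Q to get C-coordinates.
The result is [w]_C = [-12, 16].

[-12, 16]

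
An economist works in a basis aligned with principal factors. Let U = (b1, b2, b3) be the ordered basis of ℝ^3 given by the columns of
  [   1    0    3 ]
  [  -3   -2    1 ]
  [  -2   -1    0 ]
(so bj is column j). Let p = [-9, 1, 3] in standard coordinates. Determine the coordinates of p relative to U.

[-3, 3, -2]

We seek scalars with c_1 b1 + ... + c_3 b3 = p; equivalently solve M c = p where the columns of M are b1, ..., b3.
Row-reducing the augmented matrix [M | p] gives c = (-3, 3, -2).
Check: -3b1 + 3b2 - 2b3 = [-9, 1, 3].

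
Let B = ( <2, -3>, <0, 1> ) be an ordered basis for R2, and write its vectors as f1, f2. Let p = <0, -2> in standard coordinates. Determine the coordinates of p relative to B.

[p]_B is the unique c with M c = p, where M has columns f1, f2.
System: 2c_1 + 0c_2 = 0, -3c_1 + c_2 = -2; solving gives c_1 = 0, c_2 = -2.
Check: 0·f1 - 2f2 = <0, -2>.

<0, -2>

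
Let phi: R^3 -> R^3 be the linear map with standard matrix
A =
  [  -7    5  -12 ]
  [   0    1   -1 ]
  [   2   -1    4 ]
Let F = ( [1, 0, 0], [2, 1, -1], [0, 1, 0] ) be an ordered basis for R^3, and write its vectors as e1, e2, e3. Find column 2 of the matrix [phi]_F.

[1, 1, 1]

Column 2 of [phi]_F is the F-coordinate vector of phi(e2).
In standard coordinates phi(e2) = A e2 = [3, 2, -1].
Converting to F: [3, 2, -1] = e1 + e2 + e3, so the coordinate vector is [1, 1, 1].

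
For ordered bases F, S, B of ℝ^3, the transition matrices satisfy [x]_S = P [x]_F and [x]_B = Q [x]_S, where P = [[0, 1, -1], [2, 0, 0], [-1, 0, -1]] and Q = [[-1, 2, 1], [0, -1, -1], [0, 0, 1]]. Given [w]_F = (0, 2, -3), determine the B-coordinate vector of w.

First [w]_S = P [w]_F = (5, 0, 3).
Then [w]_B = Q [w]_S = (-2, -3, 3).

(-2, -3, 3)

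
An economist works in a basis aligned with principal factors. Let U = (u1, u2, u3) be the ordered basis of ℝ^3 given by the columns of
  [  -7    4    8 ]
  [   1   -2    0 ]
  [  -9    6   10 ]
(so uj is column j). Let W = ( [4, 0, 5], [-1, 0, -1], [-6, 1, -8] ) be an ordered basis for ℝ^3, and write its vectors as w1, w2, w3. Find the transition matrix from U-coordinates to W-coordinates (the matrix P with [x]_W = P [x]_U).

Take x = uj: its U-coordinates are the j-th standard unit vector, so P e_j — column j of P — equals [uj]_W.
u1 = 0·w1 + w2 + w3, giving column 1 = [0, 1, 1]; repeating for each j gives P = [[0, -2, 2], [1, 0, 0], [1, -2, 0]].

[[0, -2, 2], [1, 0, 0], [1, -2, 0]]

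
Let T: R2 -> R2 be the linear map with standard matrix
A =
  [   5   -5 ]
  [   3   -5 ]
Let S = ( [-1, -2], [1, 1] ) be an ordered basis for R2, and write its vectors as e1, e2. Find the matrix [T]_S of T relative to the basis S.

[[-2, 2], [3, 2]]

With P the matrix whose columns are e1, e2, [T]_S = P^(-1) A P.
Column by column: T(e1) = A e1 = [5, 7]; its S-coordinates [-2, 3] give column 1.
Continuing for each basis vector yields [T]_S = [[-2, 2], [3, 2]].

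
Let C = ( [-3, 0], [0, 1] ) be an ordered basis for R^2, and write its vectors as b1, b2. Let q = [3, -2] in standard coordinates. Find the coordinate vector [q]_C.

Write q = c_1 b1 + c_2 b2 and solve for the c_i.
System: -3c_1 + 0c_2 = 3, 0c_1 + c_2 = -2; solving gives c_1 = -1, c_2 = -2.
Check: -b1 - 2b2 = [3, -2].

[-1, -2]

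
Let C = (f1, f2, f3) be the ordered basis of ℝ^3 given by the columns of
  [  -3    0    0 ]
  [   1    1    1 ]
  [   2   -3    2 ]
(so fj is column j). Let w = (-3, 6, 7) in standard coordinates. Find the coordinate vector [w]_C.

Write w = c_1 f1 + ... + c_3 f3 and solve for the c_i.
Gaussian elimination on [M | w] yields c = (1, 1, 4).
Check: f1 + f2 + 4f3 = (-3, 6, 7).

(1, 1, 4)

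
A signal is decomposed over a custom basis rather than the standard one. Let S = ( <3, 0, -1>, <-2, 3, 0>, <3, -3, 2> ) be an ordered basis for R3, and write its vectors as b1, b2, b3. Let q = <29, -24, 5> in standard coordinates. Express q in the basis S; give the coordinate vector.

<3, -4, 4>

[q]_S is the unique c with M c = q, where M has columns b1, ..., b3.
Solving this 3x3 system gives c = (3, -4, 4).
Check: 3b1 - 4b2 + 4b3 = <29, -24, 5>.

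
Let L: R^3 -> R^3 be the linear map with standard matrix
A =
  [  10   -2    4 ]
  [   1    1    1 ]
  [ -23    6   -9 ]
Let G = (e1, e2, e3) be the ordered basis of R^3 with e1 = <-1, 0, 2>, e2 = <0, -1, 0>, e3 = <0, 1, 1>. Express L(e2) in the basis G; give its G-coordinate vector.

Column 2 of [L]_G is the G-coordinate vector of L(e2).
In standard coordinates L(e2) = A e2 = <2, -1, -6>.
Converting to G: <2, -1, -6> = -2e1 - e2 - 2e3, so the coordinate vector is <-2, -1, -2>.

<-2, -1, -2>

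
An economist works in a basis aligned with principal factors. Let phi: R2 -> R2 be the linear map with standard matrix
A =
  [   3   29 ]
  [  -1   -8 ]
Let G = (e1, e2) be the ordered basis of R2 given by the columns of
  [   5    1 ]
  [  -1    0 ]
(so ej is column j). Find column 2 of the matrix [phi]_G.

<1, -2>

Column 2 of [phi]_G is the G-coordinate vector of phi(e2).
In standard coordinates phi(e2) = A e2 = <3, -1>.
Converting to G: <3, -1> = e1 - 2e2, so the coordinate vector is <1, -2>.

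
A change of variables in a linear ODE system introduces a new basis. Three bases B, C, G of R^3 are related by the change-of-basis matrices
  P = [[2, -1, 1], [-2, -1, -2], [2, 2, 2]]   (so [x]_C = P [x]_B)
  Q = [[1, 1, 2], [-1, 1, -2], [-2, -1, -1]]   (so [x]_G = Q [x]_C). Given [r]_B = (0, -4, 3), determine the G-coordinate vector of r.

(1, -5, -10)

Apply P to get C-coordinates (7, -2, -2), then Q to get G-coordinates.
The result is [r]_G = (1, -5, -10).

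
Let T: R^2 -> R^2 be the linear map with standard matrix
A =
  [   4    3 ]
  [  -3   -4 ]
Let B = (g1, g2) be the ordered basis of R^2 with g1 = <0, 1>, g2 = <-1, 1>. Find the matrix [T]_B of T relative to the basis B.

Let P have columns g1, g2. Then [T]_B = P^(-1) A P.
Here det P = 1, so P^(-1) is integer; computing A P first and then P^(-1)(A P) gives [[-1, -2], [-3, 1]].

[[-1, -2], [-3, 1]]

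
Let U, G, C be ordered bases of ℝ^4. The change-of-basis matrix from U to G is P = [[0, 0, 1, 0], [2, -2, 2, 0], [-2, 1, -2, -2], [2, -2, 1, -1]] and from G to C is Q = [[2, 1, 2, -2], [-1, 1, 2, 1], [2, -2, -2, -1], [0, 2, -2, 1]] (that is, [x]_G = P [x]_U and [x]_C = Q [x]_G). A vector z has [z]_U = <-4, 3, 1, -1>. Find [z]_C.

First [z]_G = P [z]_U = <1, -12, 11, -12>.
Then [z]_C = Q [z]_G = <36, -3, 16, -58>.

<36, -3, 16, -58>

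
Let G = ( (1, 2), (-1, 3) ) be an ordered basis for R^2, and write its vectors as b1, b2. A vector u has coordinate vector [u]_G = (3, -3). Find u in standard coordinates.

By definition u = 3b1 - 3b2.
Summing componentwise gives (6, -3).

(6, -3)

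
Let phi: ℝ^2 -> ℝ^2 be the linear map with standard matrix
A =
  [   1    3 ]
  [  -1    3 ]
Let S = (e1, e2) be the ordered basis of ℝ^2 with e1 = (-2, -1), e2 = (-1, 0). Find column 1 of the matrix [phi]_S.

Column 1 of [phi]_S is the S-coordinate vector of phi(e1).
In standard coordinates phi(e1) = A e1 = (-5, -1).
Converting to S: (-5, -1) = e1 + 3e2, so the coordinate vector is (1, 3).

(1, 3)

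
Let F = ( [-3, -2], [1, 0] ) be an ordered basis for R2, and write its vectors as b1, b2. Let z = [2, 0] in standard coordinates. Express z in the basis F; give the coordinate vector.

[0, 2]

Write z = c_1 b1 + c_2 b2 and solve for the c_i.
System: -3c_1 + c_2 = 2, -2c_1 + 0c_2 = 0; solving gives c_1 = 0, c_2 = 2.
Check: 0·b1 + 2b2 = [2, 0].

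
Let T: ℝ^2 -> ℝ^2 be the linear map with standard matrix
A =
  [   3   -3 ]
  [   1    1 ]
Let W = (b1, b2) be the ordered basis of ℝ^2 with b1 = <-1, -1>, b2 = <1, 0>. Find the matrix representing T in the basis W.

[[2, -1], [2, 2]]

With P the matrix whose columns are b1, b2, [T]_W = P^(-1) A P.
Column by column: T(b1) = A b1 = <0, -2>; its W-coordinates <2, 2> give column 1.
Continuing for each basis vector yields [T]_W = [[2, -1], [2, 2]].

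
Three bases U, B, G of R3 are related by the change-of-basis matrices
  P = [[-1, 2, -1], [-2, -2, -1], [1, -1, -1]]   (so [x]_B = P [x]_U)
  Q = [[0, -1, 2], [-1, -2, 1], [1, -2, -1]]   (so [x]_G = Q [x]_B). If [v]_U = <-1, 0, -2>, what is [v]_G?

First [v]_B = P [v]_U = <3, 4, 1>.
Then [v]_G = Q [v]_B = <-2, -10, -6>.

<-2, -10, -6>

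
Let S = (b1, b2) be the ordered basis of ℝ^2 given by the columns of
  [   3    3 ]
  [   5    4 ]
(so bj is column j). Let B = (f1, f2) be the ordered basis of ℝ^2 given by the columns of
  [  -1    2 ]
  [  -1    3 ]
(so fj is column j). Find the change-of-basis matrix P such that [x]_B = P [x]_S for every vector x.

Let M have columns bj and N have columns fj. Then for every x, N [x]_B = x = M [x]_S, so P = N^(-1) M.
Since det N = -1, N^(-1) has integer entries; multiplying gives P = [[1, -1], [2, 1]].

[[1, -1], [2, 1]]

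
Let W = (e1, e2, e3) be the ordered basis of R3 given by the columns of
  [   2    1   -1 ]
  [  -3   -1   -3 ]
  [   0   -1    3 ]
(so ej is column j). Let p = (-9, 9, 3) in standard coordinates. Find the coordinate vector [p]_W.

(-4, 0, 1)

Write p = c_1 e1 + ... + c_3 e3 and solve for the c_i.
Solving this 3x3 system gives c = (-4, 0, 1).
Check: -4e1 + 0·e2 + e3 = (-9, 9, 3).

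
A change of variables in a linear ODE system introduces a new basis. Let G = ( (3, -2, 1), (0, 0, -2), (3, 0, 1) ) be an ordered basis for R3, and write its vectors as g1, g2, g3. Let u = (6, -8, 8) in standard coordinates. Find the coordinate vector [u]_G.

(4, -3, -2)

[u]_G is the unique c with M c = u, where M has columns g1, ..., g3.
Gaussian elimination on [M | u] yields c = (4, -3, -2).
Check: 4g1 - 3g2 - 2g3 = (6, -8, 8).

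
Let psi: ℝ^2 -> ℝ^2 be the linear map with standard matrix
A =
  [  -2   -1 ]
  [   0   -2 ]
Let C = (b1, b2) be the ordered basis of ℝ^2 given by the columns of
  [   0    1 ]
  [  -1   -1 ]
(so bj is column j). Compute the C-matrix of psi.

With P the matrix whose columns are b1, b2, [psi]_C = P^(-1) A P.
Column by column: psi(b1) = A b1 = <1, 2>; its C-coordinates <-3, 1> give column 1.
Continuing for each basis vector yields [psi]_C = [[-3, -1], [1, -1]].

[[-3, -1], [1, -1]]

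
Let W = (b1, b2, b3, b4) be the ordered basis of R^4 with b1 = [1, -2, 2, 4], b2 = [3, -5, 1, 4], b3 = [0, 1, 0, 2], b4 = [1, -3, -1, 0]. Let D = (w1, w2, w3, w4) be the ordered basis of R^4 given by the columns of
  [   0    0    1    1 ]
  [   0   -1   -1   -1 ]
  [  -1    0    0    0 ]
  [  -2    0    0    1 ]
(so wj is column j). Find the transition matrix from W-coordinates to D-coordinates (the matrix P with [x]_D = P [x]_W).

Let M have columns bj and N have columns wj. Then for every x, N [x]_D = x = M [x]_W, so P = N^(-1) M.
Since det N = -1, N^(-1) has integer entries; multiplying gives P = [[-2, -1, 0, 1], [1, 2, -1, 2], [1, 1, -2, -1], [0, 2, 2, 2]].

[[-2, -1, 0, 1], [1, 2, -1, 2], [1, 1, -2, -1], [0, 2, 2, 2]]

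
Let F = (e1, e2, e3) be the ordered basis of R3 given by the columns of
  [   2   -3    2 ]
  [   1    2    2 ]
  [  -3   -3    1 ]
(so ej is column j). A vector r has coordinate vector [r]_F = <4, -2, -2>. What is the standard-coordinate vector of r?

<10, -4, -8>

By definition r = 4e1 - 2e2 - 2e3.
Summing componentwise gives <10, -4, -8>.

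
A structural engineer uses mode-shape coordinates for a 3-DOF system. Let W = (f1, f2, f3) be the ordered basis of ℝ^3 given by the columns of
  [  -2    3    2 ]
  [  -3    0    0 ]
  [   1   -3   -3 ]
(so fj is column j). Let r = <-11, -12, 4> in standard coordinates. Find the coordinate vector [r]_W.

<4, -3, 3>

Write r = c_1 f1 + ... + c_3 f3 and solve for the c_i.
Gaussian elimination on [M | r] yields c = (4, -3, 3).
Check: 4f1 - 3f2 + 3f3 = <-11, -12, 4>.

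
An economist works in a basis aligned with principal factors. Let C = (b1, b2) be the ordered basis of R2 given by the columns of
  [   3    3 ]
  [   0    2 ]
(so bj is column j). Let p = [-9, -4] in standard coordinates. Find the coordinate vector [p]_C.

[-1, -2]

[p]_C is the unique c with M c = p, where M has columns b1, b2.
System: 3c_1 + 3c_2 = -9, 0c_1 + 2c_2 = -4; solving gives c_1 = -1, c_2 = -2.
Check: -b1 - 2b2 = [-9, -4].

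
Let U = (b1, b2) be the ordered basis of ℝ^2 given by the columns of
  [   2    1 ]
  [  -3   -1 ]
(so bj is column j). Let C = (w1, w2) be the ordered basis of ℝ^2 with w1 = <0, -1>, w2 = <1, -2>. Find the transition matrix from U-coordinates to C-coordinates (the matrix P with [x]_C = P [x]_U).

Let M have columns bj and N have columns wj. Then for every x, N [x]_C = x = M [x]_U, so P = N^(-1) M.
Since det N = 1, N^(-1) has integer entries; multiplying gives P = [[-1, -1], [2, 1]].

[[-1, -1], [2, 1]]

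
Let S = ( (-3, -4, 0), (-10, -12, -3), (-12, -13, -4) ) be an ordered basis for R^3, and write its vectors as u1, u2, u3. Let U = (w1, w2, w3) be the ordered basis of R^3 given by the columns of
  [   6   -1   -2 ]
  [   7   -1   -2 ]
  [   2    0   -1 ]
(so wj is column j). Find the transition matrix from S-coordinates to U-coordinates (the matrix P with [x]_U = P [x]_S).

[[-1, -2, -1], [1, 0, 2], [-2, -1, 2]]

Let M have columns uj and N have columns wj. Then for every x, N [x]_U = x = M [x]_S, so P = N^(-1) M.
Since det N = -1, N^(-1) has integer entries; multiplying gives P = [[-1, -2, -1], [1, 0, 2], [-2, -1, 2]].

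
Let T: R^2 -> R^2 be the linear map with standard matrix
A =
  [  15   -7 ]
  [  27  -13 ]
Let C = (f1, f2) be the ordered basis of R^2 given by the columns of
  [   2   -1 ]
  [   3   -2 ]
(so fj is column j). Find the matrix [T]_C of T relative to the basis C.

[[3, -1], [-3, -1]]

Let P have columns f1, f2. Then [T]_C = P^(-1) A P.
Here det P = -1, so P^(-1) is integer; computing A P first and then P^(-1)(A P) gives [[3, -1], [-3, -1]].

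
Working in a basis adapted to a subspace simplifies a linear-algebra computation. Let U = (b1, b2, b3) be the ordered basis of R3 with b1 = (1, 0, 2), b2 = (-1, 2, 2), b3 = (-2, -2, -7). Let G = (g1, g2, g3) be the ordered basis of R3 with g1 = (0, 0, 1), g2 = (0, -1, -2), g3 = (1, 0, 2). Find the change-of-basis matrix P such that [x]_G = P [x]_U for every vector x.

[[0, 0, 1], [0, -2, 2], [1, -1, -2]]

Take x = bj: its U-coordinates are the j-th standard unit vector, so P e_j — column j of P — equals [bj]_G.
b1 = 0·g1 + 0·g2 + g3, giving column 1 = (0, 0, 1); repeating for each j gives P = [[0, 0, 1], [0, -2, 2], [1, -1, -2]].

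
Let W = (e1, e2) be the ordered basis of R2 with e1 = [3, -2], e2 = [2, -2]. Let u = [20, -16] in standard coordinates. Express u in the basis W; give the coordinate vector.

[4, 4]

We seek scalars with c_1 e1 + c_2 e2 = u; equivalently solve M c = u where the columns of M are e1, e2.
System: 3c_1 + 2c_2 = 20, -2c_1 - 2c_2 = -16; solving gives c_1 = 4, c_2 = 4.
Check: 4e1 + 4e2 = [20, -16].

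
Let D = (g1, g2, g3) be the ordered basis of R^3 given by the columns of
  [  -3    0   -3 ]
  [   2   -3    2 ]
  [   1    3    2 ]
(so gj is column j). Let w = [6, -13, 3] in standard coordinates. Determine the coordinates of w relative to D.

[w]_D is the unique c with M c = w, where M has columns g1, ..., g3.
Gaussian elimination on [M | w] yields c = (2, 3, -4).
Check: 2g1 + 3g2 - 4g3 = [6, -13, 3].

[2, 3, -4]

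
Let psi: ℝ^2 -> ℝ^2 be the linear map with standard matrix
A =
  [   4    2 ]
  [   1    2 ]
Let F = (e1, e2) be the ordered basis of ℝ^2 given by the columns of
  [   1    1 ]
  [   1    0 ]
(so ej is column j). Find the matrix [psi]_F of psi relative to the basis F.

The j-th column of [psi]_F is [psi(ej)]_F.
psi(e1) = A e1 = <6, 3> = 3e1 + 3e2, so column 1 is <3, 3>.
Repeating for e2 and assembling the columns gives [[3, 1], [3, 3]].

[[3, 1], [3, 3]]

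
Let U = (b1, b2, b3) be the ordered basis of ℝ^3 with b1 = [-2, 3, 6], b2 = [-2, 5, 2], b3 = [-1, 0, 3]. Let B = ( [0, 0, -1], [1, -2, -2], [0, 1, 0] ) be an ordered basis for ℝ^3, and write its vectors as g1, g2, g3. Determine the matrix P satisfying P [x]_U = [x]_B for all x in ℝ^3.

Take x = bj: its U-coordinates are the j-th standard unit vector, so P e_j — column j of P — equals [bj]_B.
b1 = -2g1 - 2g2 - g3, giving column 1 = [-2, -2, -1]; repeating for each j gives P = [[-2, 2, -1], [-2, -2, -1], [-1, 1, -2]].

[[-2, 2, -1], [-2, -2, -1], [-1, 1, -2]]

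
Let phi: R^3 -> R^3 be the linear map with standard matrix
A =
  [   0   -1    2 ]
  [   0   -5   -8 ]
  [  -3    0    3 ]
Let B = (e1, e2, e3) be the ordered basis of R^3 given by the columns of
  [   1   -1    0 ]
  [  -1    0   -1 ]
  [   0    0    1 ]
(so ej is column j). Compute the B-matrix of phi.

[[-2, -3, 0], [-3, -3, -3], [-3, 3, 3]]

With P the matrix whose columns are e1, ..., e3, [phi]_B = P^(-1) A P.
Column by column: phi(e1) = A e1 = <1, 5, -3>; its B-coordinates <-2, -3, -3> give column 1.
Continuing for each basis vector yields [phi]_B = [[-2, -3, 0], [-3, -3, -3], [-3, 3, 3]].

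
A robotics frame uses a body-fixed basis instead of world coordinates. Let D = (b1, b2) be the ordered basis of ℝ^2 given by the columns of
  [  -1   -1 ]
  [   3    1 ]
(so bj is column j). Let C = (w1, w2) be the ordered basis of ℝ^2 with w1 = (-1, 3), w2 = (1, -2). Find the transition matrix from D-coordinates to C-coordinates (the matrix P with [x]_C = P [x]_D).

[[1, -1], [0, -2]]

Take x = bj: its D-coordinates are the j-th standard unit vector, so P e_j — column j of P — equals [bj]_C.
b1 = w1 + 0·w2, giving column 1 = (1, 0); repeating for each j gives P = [[1, -1], [0, -2]].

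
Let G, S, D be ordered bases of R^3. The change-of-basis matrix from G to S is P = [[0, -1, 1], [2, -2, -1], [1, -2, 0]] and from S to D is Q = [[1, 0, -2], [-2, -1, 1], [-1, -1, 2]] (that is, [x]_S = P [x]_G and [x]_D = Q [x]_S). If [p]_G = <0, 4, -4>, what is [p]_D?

<8, 12, -4>

Composing the changes, [p]_D = Q P [p]_G.
Q P = [[-2, 3, 1], [-1, 2, -1], [0, -1, 0]]; applying this to <0, 4, -4> gives <8, 12, -4>.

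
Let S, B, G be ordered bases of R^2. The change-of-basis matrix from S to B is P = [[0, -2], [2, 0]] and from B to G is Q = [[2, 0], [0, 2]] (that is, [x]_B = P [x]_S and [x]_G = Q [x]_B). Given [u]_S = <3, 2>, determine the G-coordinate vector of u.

First [u]_B = P [u]_S = <-4, 6>.
Then [u]_G = Q [u]_B = <-8, 12>.

<-8, 12>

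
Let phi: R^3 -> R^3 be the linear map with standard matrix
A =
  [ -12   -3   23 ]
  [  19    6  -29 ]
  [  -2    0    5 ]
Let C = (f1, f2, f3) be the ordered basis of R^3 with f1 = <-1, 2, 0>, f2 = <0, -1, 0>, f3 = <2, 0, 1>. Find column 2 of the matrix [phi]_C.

<-3, 0, 0>

Compute phi(f2) = A f2 = <3, -6, 0> in standard coordinates.
Then write this in C-coordinates: solve for y in y_1 f1 + ... + y_3 f3 = <3, -6, 0>.
This gives y = <-3, 0, 0>, which is column 2 of [phi]_C.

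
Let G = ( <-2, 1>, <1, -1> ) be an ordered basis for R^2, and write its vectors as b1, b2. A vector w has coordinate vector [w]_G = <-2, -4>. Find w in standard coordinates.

By definition w = -2b1 - 4b2.
Summing componentwise gives <0, 2>.

<0, 2>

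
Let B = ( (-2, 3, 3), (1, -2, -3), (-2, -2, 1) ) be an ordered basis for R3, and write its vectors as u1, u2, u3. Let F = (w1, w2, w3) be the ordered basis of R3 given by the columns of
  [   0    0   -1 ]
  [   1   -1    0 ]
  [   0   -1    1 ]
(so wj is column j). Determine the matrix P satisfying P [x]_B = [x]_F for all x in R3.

Take x = uj: its B-coordinates are the j-th standard unit vector, so P e_j — column j of P — equals [uj]_F.
u1 = 2w1 - w2 + 2w3, giving column 1 = (2, -1, 2); repeating for each j gives P = [[2, 0, -1], [-1, 2, 1], [2, -1, 2]].

[[2, 0, -1], [-1, 2, 1], [2, -1, 2]]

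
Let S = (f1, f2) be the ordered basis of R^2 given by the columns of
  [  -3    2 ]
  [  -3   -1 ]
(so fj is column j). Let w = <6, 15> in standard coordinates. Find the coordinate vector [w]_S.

<-4, -3>

We seek scalars with c_1 f1 + c_2 f2 = w; equivalently solve M c = w where the columns of M are f1, f2.
System: -3c_1 + 2c_2 = 6, -3c_1 - c_2 = 15; solving gives c_1 = -4, c_2 = -3.
Check: -4f1 - 3f2 = <6, 15>.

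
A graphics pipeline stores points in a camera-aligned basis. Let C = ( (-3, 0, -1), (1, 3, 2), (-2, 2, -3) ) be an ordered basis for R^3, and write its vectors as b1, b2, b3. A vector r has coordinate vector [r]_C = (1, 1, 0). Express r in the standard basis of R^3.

(-2, 3, 1)

r = M [r]_C, where M has columns b1, ..., b3.
Carrying out the matrix-vector product, r = (-2, 3, 1).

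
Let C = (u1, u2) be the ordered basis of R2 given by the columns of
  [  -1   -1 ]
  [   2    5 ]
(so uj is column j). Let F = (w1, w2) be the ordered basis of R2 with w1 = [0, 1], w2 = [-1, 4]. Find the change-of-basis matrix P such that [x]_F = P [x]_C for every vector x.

[[-2, 1], [1, 1]]

Column j of P is [uj]_F, since P maps C-coordinates to F-coordinates.
Expressing u1 in F: u1 = -2w1 + w2, so column 1 of P is [-2, 1].
Doing the same for each uj gives P = [[-2, 1], [1, 1]].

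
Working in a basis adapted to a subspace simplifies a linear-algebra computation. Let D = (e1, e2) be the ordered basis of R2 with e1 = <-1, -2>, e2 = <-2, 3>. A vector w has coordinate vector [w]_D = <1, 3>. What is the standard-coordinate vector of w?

<-7, 7>

By definition w = e1 + 3e2.
Summing componentwise gives <-7, 7>.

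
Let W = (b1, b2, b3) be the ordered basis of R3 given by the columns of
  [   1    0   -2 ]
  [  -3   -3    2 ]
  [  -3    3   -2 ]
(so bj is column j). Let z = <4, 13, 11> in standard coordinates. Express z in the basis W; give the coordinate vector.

[z]_W is the unique c with M c = z, where M has columns b1, ..., b3.
Row-reducing the augmented matrix [M | z] gives c = (-4, -3, -4).
Check: -4b1 - 3b2 - 4b3 = <4, 13, 11>.

<-4, -3, -4>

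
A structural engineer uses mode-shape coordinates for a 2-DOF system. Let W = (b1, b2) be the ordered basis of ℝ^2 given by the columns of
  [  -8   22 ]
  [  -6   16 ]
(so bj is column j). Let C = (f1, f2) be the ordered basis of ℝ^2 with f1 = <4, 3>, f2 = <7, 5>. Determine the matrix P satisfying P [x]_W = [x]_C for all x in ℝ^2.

Column j of P is [bj]_C, since P maps W-coordinates to C-coordinates.
Expressing b1 in C: b1 = -2f1 + 0·f2, so column 1 of P is <-2, 0>.
Doing the same for each bj gives P = [[-2, 2], [0, 2]].

[[-2, 2], [0, 2]]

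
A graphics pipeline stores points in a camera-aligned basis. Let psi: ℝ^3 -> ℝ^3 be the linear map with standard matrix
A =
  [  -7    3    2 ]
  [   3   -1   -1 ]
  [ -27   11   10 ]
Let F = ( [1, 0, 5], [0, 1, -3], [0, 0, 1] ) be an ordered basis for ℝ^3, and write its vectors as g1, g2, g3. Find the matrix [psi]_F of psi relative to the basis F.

Let P have columns g1, ..., g3. Then [psi]_F = P^(-1) A P.
Here det P = 1, so P^(-1) is integer; computing A P first and then P^(-1)(A P) gives [[3, -3, 2], [-2, 2, -1], [2, 2, -3]].

[[3, -3, 2], [-2, 2, -1], [2, 2, -3]]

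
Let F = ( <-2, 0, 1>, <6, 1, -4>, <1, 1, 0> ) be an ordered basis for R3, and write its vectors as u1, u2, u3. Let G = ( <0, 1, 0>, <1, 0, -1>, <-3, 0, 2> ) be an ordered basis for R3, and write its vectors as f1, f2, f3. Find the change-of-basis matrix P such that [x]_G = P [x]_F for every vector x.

Column j of P is [uj]_G, since P maps F-coordinates to G-coordinates.
Expressing u1 in G: u1 = 0·f1 + f2 + f3, so column 1 of P is <0, 1, 1>.
Doing the same for each uj gives P = [[0, 1, 1], [1, 0, -2], [1, -2, -1]].

[[0, 1, 1], [1, 0, -2], [1, -2, -1]]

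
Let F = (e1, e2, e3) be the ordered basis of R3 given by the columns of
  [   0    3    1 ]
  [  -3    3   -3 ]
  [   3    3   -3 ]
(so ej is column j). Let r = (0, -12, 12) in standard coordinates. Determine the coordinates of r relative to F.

[r]_F is the unique c with M c = r, where M has columns e1, ..., e3.
Gaussian elimination on [M | r] yields c = (4, 0, 0).
Check: 4e1 + 0·e2 + 0·e3 = (0, -12, 12).

(4, 0, 0)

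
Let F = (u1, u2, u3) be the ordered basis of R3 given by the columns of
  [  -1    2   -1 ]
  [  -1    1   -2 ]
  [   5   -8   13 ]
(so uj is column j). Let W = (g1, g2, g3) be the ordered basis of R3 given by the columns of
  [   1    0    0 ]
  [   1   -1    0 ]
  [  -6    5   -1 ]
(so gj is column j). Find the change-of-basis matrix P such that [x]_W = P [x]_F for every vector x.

[[-1, 2, -1], [0, 1, 1], [1, 1, -2]]

Take x = uj: its F-coordinates are the j-th standard unit vector, so P e_j — column j of P — equals [uj]_W.
u1 = -g1 + 0·g2 + g3, giving column 1 = [-1, 0, 1]; repeating for each j gives P = [[-1, 2, -1], [0, 1, 1], [1, 1, -2]].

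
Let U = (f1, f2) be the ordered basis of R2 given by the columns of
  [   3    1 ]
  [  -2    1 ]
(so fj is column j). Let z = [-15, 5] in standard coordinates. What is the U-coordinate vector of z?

[z]_U is the unique c with M c = z, where M has columns f1, f2.
System: 3c_1 + c_2 = -15, -2c_1 + c_2 = 5; solving gives c_1 = -4, c_2 = -3.
Check: -4f1 - 3f2 = [-15, 5].

[-4, -3]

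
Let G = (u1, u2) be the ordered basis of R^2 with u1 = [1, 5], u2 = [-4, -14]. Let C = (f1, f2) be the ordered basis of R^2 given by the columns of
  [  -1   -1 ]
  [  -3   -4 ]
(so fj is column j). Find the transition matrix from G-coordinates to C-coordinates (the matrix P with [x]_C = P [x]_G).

[[1, 2], [-2, 2]]

Take x = uj: its G-coordinates are the j-th standard unit vector, so P e_j — column j of P — equals [uj]_C.
u1 = f1 - 2f2, giving column 1 = [1, -2]; repeating for each j gives P = [[1, 2], [-2, 2]].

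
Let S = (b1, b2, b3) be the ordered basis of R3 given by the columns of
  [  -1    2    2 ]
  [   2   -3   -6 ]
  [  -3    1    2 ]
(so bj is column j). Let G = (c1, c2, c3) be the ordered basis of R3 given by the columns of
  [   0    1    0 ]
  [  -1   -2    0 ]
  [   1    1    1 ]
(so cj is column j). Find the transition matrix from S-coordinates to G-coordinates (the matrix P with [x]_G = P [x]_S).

[[0, -1, 2], [-1, 2, 2], [-2, 0, -2]]

Let M have columns bj and N have columns cj. Then for every x, N [x]_G = x = M [x]_S, so P = N^(-1) M.
Since det N = 1, N^(-1) has integer entries; multiplying gives P = [[0, -1, 2], [-1, 2, 2], [-2, 0, -2]].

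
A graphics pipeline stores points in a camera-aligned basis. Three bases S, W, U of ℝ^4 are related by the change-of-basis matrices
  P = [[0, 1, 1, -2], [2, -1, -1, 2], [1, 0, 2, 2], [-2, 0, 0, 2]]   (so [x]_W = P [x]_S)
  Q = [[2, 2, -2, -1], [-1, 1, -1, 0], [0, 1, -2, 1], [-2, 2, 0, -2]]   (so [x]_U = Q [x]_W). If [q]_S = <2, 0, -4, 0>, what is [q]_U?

<24, 18, 16, 32>

Apply P to get W-coordinates <-4, 8, -6, -4>, then Q to get U-coordinates.
The result is [q]_U = <24, 18, 16, 32>.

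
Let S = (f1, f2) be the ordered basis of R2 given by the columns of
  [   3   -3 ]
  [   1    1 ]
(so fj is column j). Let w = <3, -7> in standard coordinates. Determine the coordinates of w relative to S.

<-3, -4>

We seek scalars with c_1 f1 + c_2 f2 = w; equivalently solve M c = w where the columns of M are f1, f2.
System: 3c_1 - 3c_2 = 3, c_1 + c_2 = -7; solving gives c_1 = -3, c_2 = -4.
Check: -3f1 - 4f2 = <3, -7>.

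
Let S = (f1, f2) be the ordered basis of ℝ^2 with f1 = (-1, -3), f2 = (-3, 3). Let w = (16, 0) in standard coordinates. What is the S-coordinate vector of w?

We seek scalars with c_1 f1 + c_2 f2 = w; equivalently solve M c = w where the columns of M are f1, f2.
System: -c_1 - 3c_2 = 16, -3c_1 + 3c_2 = 0; solving gives c_1 = -4, c_2 = -4.
Check: -4f1 - 4f2 = (16, 0).

(-4, -4)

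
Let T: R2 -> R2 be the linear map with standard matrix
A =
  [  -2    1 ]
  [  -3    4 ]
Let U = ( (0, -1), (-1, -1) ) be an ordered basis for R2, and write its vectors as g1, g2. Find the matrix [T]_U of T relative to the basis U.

With P the matrix whose columns are g1, g2, [T]_U = P^(-1) A P.
Column by column: T(g1) = A g1 = (-1, -4); its U-coordinates (3, 1) give column 1.
Continuing for each basis vector yields [T]_U = [[3, 2], [1, -1]].

[[3, 2], [1, -1]]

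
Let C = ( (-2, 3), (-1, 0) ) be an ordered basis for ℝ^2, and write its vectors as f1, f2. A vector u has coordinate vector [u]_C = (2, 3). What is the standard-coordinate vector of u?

u = M [u]_C, where M has columns f1, f2.
Carrying out the matrix-vector product, u = (-7, 6).

(-7, 6)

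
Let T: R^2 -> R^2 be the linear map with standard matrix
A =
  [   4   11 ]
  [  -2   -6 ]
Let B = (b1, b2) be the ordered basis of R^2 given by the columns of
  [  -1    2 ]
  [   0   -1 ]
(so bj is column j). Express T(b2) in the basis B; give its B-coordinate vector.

Column 2 of [T]_B is the B-coordinate vector of T(b2).
In standard coordinates T(b2) = A b2 = [-3, 2].
Converting to B: [-3, 2] = -b1 - 2b2, so the coordinate vector is [-1, -2].

[-1, -2]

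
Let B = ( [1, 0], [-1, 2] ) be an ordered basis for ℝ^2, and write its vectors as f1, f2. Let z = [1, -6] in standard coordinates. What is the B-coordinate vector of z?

[-2, -3]

We seek scalars with c_1 f1 + c_2 f2 = z; equivalently solve M c = z where the columns of M are f1, f2.
System: c_1 - c_2 = 1, 0c_1 + 2c_2 = -6; solving gives c_1 = -2, c_2 = -3.
Check: -2f1 - 3f2 = [1, -6].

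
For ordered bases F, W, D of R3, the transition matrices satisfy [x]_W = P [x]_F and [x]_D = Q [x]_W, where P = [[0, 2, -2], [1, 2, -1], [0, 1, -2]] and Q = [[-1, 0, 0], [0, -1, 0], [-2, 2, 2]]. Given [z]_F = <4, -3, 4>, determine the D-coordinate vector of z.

<14, 6, -6>

First [z]_W = P [z]_F = <-14, -6, -11>.
Then [z]_D = Q [z]_W = <14, 6, -6>.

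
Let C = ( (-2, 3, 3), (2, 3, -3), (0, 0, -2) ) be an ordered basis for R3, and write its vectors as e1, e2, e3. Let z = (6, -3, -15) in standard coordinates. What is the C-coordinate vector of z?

(-2, 1, 3)

[z]_C is the unique c with M c = z, where M has columns e1, ..., e3.
Gaussian elimination on [M | z] yields c = (-2, 1, 3).
Check: -2e1 + e2 + 3e3 = (6, -3, -15).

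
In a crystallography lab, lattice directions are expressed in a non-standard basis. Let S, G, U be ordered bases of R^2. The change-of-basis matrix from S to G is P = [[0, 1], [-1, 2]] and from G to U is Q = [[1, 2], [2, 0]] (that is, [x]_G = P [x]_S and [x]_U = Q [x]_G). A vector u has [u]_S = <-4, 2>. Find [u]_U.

Apply P to get G-coordinates <2, 8>, then Q to get U-coordinates.
The result is [u]_U = <18, 4>.

<18, 4>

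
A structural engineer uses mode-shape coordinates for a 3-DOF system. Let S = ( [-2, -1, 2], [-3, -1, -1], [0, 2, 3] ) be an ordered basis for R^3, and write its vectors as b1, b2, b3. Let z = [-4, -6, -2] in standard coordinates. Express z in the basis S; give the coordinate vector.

[2, 0, -2]

[z]_S is the unique c with M c = z, where M has columns b1, ..., b3.
Gaussian elimination on [M | z] yields c = (2, 0, -2).
Check: 2b1 + 0·b2 - 2b3 = [-4, -6, -2].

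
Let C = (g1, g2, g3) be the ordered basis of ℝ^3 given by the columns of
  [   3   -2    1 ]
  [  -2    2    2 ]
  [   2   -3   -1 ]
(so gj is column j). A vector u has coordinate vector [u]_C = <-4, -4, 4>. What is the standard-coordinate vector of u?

The coordinates say u = -4g1 - 4g2 + 4g3; adding the scaled basis vectors gives <0, 8, 0>.

<0, 8, 0>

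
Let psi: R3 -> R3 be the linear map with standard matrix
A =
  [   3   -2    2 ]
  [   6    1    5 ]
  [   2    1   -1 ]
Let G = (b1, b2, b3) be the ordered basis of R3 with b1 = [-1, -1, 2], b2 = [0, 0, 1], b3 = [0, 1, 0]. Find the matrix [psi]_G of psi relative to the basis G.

The j-th column of [psi]_G is [psi(bj)]_G.
psi(b1) = A b1 = [3, 3, -5] = -3b1 + b2 + 0·b3, so column 1 is [-3, 1, 0].
Repeating for b2, b3 and assembling the columns gives [[-3, -2, 2], [1, 3, -3], [0, 3, 3]].

[[-3, -2, 2], [1, 3, -3], [0, 3, 3]]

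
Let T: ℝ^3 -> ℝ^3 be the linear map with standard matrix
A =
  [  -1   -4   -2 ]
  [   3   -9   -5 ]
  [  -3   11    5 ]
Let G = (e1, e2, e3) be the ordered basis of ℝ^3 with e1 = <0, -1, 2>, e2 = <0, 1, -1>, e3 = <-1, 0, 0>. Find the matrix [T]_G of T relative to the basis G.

[[-2, 2, 0], [-3, -2, -3], [0, 2, -1]]

Let P have columns e1, ..., e3. Then [T]_G = P^(-1) A P.
Here det P = 1, so P^(-1) is integer; computing A P first and then P^(-1)(A P) gives [[-2, 2, 0], [-3, -2, -3], [0, 2, -1]].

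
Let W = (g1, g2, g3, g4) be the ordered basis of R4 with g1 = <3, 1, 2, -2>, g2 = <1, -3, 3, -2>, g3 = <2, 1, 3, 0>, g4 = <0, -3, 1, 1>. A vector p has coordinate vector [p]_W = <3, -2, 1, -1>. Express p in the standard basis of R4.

<9, 13, 2, -3>

p = M [p]_W, where M has columns g1, ..., g4.
Carrying out the matrix-vector product, p = <9, 13, 2, -3>.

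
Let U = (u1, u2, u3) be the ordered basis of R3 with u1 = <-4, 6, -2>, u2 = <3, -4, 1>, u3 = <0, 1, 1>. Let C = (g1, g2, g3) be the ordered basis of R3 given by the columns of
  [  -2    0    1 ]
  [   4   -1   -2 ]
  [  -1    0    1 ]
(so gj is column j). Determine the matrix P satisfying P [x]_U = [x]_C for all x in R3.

[[2, -2, 1], [2, -2, -1], [0, -1, 2]]

Column j of P is [uj]_C, since P maps U-coordinates to C-coordinates.
Expressing u1 in C: u1 = 2g1 + 2g2 + 0·g3, so column 1 of P is <2, 2, 0>.
Doing the same for each uj gives P = [[2, -2, 1], [2, -2, -1], [0, -1, 2]].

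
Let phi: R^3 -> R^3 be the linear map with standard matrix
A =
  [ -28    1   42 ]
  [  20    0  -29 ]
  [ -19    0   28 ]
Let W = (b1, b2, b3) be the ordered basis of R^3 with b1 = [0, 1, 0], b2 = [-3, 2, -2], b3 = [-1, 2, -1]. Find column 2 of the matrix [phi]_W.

[-2, -1, 1]

Column 2 of [phi]_W is the W-coordinate vector of phi(b2).
In standard coordinates phi(b2) = A b2 = [2, -2, 1].
Converting to W: [2, -2, 1] = -2b1 - b2 + b3, so the coordinate vector is [-2, -1, 1].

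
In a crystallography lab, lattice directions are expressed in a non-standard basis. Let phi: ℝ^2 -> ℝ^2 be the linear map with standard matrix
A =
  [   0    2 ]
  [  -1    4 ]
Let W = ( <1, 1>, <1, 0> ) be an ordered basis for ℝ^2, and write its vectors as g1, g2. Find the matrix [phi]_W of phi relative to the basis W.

[[3, -1], [-1, 1]]

Let P have columns g1, g2. Then [phi]_W = P^(-1) A P.
Here det P = -1, so P^(-1) is integer; computing A P first and then P^(-1)(A P) gives [[3, -1], [-1, 1]].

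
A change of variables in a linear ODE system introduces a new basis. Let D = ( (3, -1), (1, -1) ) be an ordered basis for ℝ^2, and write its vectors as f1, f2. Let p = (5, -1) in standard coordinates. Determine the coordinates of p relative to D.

(2, -1)

[p]_D is the unique c with M c = p, where M has columns f1, f2.
System: 3c_1 + c_2 = 5, -c_1 - c_2 = -1; solving gives c_1 = 2, c_2 = -1.
Check: 2f1 - f2 = (5, -1).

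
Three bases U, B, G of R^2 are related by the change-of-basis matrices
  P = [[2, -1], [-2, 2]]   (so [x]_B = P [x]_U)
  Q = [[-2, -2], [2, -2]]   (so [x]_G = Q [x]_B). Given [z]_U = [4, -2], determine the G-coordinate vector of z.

[4, 44]

First [z]_B = P [z]_U = [10, -12].
Then [z]_G = Q [z]_B = [4, 44].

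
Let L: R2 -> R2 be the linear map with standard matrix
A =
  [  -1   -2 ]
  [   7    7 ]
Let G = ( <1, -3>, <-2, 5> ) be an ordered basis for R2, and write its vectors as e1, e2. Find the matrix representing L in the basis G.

[[3, -2], [-1, 3]]

Let P have columns e1, e2. Then [L]_G = P^(-1) A P.
Here det P = -1, so P^(-1) is integer; computing A P first and then P^(-1)(A P) gives [[3, -2], [-1, 3]].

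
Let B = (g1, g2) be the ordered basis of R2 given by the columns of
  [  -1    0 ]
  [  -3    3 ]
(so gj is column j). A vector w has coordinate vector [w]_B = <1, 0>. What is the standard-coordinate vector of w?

<-1, -3>

w = M [w]_B, where M has columns g1, g2.
Carrying out the matrix-vector product, w = <-1, -3>.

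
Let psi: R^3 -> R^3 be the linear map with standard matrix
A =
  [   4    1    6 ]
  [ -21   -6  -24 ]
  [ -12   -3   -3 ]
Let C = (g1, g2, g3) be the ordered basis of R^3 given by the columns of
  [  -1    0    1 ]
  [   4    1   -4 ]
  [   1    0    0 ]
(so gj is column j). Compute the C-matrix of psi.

With P the matrix whose columns are g1, ..., g3, [psi]_C = P^(-1) A P.
Column by column: psi(g1) = A g1 = (6, -27, -3); its C-coordinates (-3, -3, 3) give column 1.
Continuing for each basis vector yields [psi]_C = [[-3, -3, 0], [-3, -2, 3], [3, -2, 0]].

[[-3, -3, 0], [-3, -2, 3], [3, -2, 0]]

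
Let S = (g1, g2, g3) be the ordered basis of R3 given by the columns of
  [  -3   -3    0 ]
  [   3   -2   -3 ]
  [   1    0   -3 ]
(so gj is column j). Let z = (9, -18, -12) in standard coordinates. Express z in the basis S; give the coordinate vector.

(-3, 0, 3)

[z]_S is the unique c with M c = z, where M has columns g1, ..., g3.
Gaussian elimination on [M | z] yields c = (-3, 0, 3).
Check: -3g1 + 0·g2 + 3g3 = (9, -18, -12).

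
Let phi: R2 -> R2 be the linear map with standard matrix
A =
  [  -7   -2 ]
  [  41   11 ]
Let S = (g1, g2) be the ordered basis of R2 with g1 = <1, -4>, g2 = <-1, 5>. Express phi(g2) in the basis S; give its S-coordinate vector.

Column 2 of [phi]_S is the S-coordinate vector of phi(g2).
In standard coordinates phi(g2) = A g2 = <-3, 14>.
Converting to S: <-3, 14> = -g1 + 2g2, so the coordinate vector is <-1, 2>.

<-1, 2>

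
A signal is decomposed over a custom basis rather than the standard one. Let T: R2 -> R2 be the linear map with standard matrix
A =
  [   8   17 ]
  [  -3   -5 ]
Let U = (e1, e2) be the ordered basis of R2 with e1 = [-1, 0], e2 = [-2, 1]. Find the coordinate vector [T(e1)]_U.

Column 1 of [T]_U is the U-coordinate vector of T(e1).
In standard coordinates T(e1) = A e1 = [-8, 3].
Converting to U: [-8, 3] = 2e1 + 3e2, so the coordinate vector is [2, 3].

[2, 3]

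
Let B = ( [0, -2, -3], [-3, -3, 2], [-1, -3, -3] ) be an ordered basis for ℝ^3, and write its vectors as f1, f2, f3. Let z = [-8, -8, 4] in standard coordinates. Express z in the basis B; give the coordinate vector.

Write z = c_1 f1 + ... + c_3 f3 and solve for the c_i.
Solving this 3x3 system gives c = (-2, 2, 2).
Check: -2f1 + 2f2 + 2f3 = [-8, -8, 4].

[-2, 2, 2]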